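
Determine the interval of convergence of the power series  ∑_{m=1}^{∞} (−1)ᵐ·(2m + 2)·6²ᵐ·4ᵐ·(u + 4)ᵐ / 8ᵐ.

(-73/18, -71/18)

Apply the ratio test: |a_{m+1}| / |a_m| = [(2(m+1) + 2)/(2m + 2)] · 36·4/8, which tends to 18 as m → ∞.
Convergence for |u + 4| · 18 < 1, i.e. |u + 4| < 1/18. So R = 1/18.
When u = -71/18, the m-th term does not approach 0; divergence by the term test.
Endpoint u = -73/18: the terms do not tend to 0, so the series diverges.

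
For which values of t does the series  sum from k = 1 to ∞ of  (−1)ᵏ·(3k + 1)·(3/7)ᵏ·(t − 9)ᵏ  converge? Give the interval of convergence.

(20/3, 34/3)

The ratio of consecutive coefficients is [(3(k+1) + 1)/(3k + 1)] · 3/7 → 3/7.
Convergence for |t − 9| · 3/7 < 1, i.e. |t − 9| < 7/3. So R = 7/3.
At t = 34/3: the k-th term does not approach 0; divergence by the term test.
Endpoint t = 20/3: the terms do not tend to 0, so the series diverges.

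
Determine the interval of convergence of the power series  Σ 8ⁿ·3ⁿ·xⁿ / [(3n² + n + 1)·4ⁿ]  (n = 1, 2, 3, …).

By the ratio test, |a_{n+1}/a_n| = [(3n² + n + 1)/(3(n+1)² + (n+1) + 1)] · 8·3/4 → 6.
Thus R = 1/(6) = 1/6.
Endpoint x = 1/6: absolute convergence follows by limit comparison with Σ 1/n².
At x = -1/6: the series is dominated by a constant times Σ 1/n², which converges (p = 2 > 1).

[-1/6, 1/6]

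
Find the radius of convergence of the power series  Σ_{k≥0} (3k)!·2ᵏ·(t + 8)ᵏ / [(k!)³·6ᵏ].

R = 1/9

The ratio of consecutive coefficients is (3k+1)·(3k+2)·(3k+3)/(k+1)³ · 2/6 → 9.
Convergence for |t + 8| · 9 < 1, i.e. |t + 8| < 1/9. So R = 1/9.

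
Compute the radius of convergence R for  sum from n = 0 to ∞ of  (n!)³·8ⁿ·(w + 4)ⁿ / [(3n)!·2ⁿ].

R = 27/4

The ratio of consecutive coefficients is (n+1)³/[(3n+1)·(3n+2)·(3n+3)] · 8/2 → 4/27.
Thus R = 1/(4/27) = 27/4.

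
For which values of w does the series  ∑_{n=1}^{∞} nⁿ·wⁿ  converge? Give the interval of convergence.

Applying the root test, |a_n|^(1/n) = n → ∞.
Since the n-th root of |a_n| is unbounded, the series converges only at w = 0; R = 0.

{0}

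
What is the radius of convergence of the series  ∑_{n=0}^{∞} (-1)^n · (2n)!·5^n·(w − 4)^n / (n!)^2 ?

R = 1/20

By the ratio test, |a_{n+1}/a_n| = (2n+1)·(2n+2)/(n+1)² · 5 → 20.
The series converges when 20 · |w − 4| < 1, giving R = 1/20.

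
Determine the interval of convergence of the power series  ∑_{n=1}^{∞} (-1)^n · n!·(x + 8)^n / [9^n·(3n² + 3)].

Ratio test: |a_{n+1}/a_n| = (n+1) · 1/9 · (3n² + 3)/(3(n+1)² + 3) → ∞ as n → ∞.
Since the ratio → ∞, the series diverges for every x ≠ -8, and R = 0.

{-8}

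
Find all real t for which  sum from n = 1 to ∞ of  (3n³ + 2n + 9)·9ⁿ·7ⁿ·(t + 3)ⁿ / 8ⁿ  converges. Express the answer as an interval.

Ratio test: |a_{n+1}/a_n| = [(3(n+1)³ + 2(n+1) + 9)/(3n³ + 2n + 9)] · 9·7/8 → 63/8 as n → ∞.
Thus R = 1/(63/8) = 8/63.
When t = -181/63, the terms do not tend to 0, so the series diverges.
At t = -197/63: the terms have absolute value of order n³, which does not tend to 0, so the series diverges by the divergence test.

(-197/63, -181/63)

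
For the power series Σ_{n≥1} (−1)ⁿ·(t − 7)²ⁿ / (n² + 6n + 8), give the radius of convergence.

Ratio test: |a_{n+1}/a_n| = (n² + 6n + 8)/((n+1)² + 6(n+1) + 8) → 1 as n → ∞.
Successive powers of (t − 7) differ by 2, so the series converges when |t − 7|² · 1 < 1, i.e. |t − 7| < √(1) = 1. So R = 1.

R = 1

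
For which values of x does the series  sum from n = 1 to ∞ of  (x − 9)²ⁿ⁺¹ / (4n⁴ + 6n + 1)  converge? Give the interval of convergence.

[8, 10]

Apply the ratio test: |a_{n+1}| / |a_n| = (4n⁴ + 6n + 1)/(4(n+1)⁴ + 6(n+1) + 1), which tends to 1 as n → ∞.
Since the exponent of (x − 9) increases by 2 each term, convergence requires |x − 9|² < 1, hence R = 1.
When x = 10, absolute convergence follows by limit comparison with Σ 1/n⁴.
Check x = 8: absolute convergence follows by limit comparison with Σ 1/n⁴.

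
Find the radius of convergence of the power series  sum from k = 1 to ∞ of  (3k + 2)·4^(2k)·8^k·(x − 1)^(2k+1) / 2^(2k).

R = √2/8

By the ratio test, |a_{k+1}/a_k| = [(3(k+1) + 2)/(3k + 2)] · 16·8/4 → 32.
Since the exponent of (x − 1) increases by 2 each term, convergence requires |x − 1|² < 1/32, hence R = √2/8.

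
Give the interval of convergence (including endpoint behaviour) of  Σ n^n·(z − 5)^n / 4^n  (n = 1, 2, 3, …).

By the Cauchy root test, |a_n|^(1/n) = n/4 → ∞.
Since the n-th root of |a_n| is unbounded, the series converges only at z = 5; R = 0.

{5}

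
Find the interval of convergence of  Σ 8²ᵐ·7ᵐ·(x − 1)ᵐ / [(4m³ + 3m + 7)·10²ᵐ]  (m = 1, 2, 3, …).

By the ratio test, |a_{m+1}/a_m| = [(4m³ + 3m + 7)/(4(m+1)³ + 3(m+1) + 7)] · 64·7/100 → 112/25.
The series converges when 112/25 · |x − 1| < 1, giving R = 25/112.
Check x = 137/112: the series is dominated by a constant times Σ 1/m³, which converges (p = 3 > 1).
When x = 87/112, the terms are on the order of 1/m³, so the series converges absolutely by comparison with the p-series (p = 3 > 1).

[87/112, 137/112]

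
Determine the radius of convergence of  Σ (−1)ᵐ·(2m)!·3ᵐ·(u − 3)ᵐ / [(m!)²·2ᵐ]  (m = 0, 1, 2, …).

Apply the ratio test: |a_{m+1}| / |a_m| = (2m+1)·(2m+2)/(m+1)² · 3/2, which tends to 6 as m → ∞.
Thus R = 1/(6) = 1/6.

R = 1/6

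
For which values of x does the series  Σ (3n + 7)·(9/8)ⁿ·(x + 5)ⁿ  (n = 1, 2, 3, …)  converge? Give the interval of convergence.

By the ratio test, |a_{n+1}/a_n| = [(3(n+1) + 7)/(3n + 7)] · 9/8 → 9/8.
Hence the series converges for |x + 5| < 1/(9/8) = 8/9, so the radius of convergence is 8/9.
Endpoint x = -37/9: the n-th term does not approach 0; divergence by the term test.
When x = -53/9, the n-th term does not approach 0; divergence by the term test.

(-53/9, -37/9)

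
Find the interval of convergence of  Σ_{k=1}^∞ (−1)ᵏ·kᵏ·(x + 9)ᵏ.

{-9}

By the Cauchy root test, |a_k|^(1/k) = k → ∞.
Since the k-th root of |a_k| is unbounded, the series converges only at x = -9; R = 0.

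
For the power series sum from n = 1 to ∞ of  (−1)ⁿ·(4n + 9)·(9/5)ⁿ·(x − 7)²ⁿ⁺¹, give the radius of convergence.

R = √5/3

Ratio test: |a_{n+1}/a_n| = [(4(n+1) + 9)/(4n + 9)] · 9/5 → 9/5 as n → ∞.
Writing y = (x − 7)², the series in y has radius 5/9, so |x − 7| < √(5/9) and R = √5/3.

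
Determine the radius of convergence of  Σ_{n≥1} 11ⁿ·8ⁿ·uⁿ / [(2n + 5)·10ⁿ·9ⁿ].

Apply the ratio test: |a_{n+1}| / |a_n| = [(2n + 5)/(2(n+1) + 5)] · 11·8/(10·9), which tends to 44/45 as n → ∞.
Hence the series converges for |u| < 1/(44/45) = 45/44, so the radius of convergence is 45/44.

R = 45/44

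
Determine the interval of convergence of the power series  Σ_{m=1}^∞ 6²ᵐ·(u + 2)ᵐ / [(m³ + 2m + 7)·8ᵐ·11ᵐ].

[-40/9, 4/9]

By the ratio test, |a_{m+1}/a_m| = [(m³ + 2m + 7)/((m+1)³ + 2(m+1) + 7)] · 36/(8·11) → 9/22.
Hence the series converges for |u + 2| < 1/(9/22) = 22/9, so the radius of convergence is 22/9.
Check u = 4/9: absolute convergence follows by limit comparison with Σ 1/m³.
Check u = -40/9: the terms are on the order of 1/m³, so the series converges absolutely by comparison with the p-series (p = 3 > 1).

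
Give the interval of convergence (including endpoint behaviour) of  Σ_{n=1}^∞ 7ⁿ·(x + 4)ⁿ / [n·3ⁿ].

By the ratio test, |a_{n+1}/a_n| = [n/(n+1)] · 7/3 → 7/3.
Hence the series converges for |x + 4| < 1/(7/3) = 3/7, so the radius of convergence is 3/7.
Endpoint x = -25/7: the terms behave like c/n; limit comparison with the harmonic series gives divergence.
When x = -31/7, convergence follows from the alternating series test (terms decrease monotonically to 0).

[-31/7, -25/7)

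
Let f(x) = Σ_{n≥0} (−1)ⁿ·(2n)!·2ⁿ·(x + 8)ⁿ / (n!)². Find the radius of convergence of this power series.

Ratio test: |a_{n+1}/a_n| = (2n+1)·(2n+2)/(n+1)² · 2 → 8 as n → ∞.
Hence the series converges for |x + 8| < 1/(8) = 1/8, so the radius of convergence is 1/8.

R = 1/8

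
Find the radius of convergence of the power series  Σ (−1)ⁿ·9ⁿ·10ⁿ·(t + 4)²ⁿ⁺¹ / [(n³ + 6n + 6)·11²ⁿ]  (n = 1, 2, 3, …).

R = 11√10/30

By the ratio test, |a_{n+1}/a_n| = [(n³ + 6n + 6)/((n+1)³ + 6(n+1) + 6)] · 9·10/121 → 90/121.
Successive powers of (t + 4) differ by 2, so the series converges when |t + 4|² · 90/121 < 1, i.e. |t + 4| < √(121/90). So R = 11√10/30.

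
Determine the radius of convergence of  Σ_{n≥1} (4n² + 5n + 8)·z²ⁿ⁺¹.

R = 1

Ratio test: |a_{n+1}/a_n| = (4(n+1)² + 5(n+1) + 8)/(4n² + 5n + 8) → 1 as n → ∞.
Writing y = z², the series in y has radius 1, so |z| < √(1) = 1 and R = 1.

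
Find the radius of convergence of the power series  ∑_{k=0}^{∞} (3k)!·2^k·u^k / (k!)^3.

Ratio test: |a_{k+1}/a_k| = (3k+1)·(3k+2)·(3k+3)/(k+1)³ · 2 → 54 as k → ∞.
Hence the series converges for |u| < 1/(54) = 1/54, so the radius of convergence is 1/54.

R = 1/54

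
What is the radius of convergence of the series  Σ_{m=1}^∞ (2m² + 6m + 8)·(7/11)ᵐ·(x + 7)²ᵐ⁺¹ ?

Ratio test: |a_{m+1}/a_m| = [(2(m+1)² + 6(m+1) + 8)/(2m² + 6m + 8)] · 7/11 → 7/11 as m → ∞.
Successive powers of (x + 7) differ by 2, so the series converges when |x + 7|² · 7/11 < 1, i.e. |x + 7| < √(11/7). So R = √77/7.

R = √77/7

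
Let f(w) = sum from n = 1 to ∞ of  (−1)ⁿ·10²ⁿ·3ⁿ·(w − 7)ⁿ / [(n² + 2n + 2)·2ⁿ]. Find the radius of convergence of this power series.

R = 1/150

Apply the ratio test: |a_{n+1}| / |a_n| = [(n² + 2n + 2)/((n+1)² + 2(n+1) + 2)] · 100·3/2, which tends to 150 as n → ∞.
Thus R = 1/(150) = 1/150.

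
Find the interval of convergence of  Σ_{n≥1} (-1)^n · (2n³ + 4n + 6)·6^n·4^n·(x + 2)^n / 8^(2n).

By the ratio test, |a_{n+1}/a_n| = [(2(n+1)³ + 4(n+1) + 6)/(2n³ + 4n + 6)] · 6·4/64 → 3/8.
Thus R = 1/(3/8) = 8/3.
Check x = 2/3: the n-th term does not approach 0; divergence by the term test.
When x = -14/3, the terms have absolute value of order n³, which does not tend to 0, so the series diverges by the divergence test.

(-14/3, 2/3)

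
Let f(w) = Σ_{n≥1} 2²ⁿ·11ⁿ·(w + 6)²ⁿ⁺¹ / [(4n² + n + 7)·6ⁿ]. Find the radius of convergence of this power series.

The ratio of consecutive coefficients is [(4n² + n + 7)/(4(n+1)² + (n+1) + 7)] · 4·11/6 → 22/3.
Writing y = (w + 6)², the series in y has radius 3/22, so |w + 6| < √(3/22) and R = √66/22.

R = √66/22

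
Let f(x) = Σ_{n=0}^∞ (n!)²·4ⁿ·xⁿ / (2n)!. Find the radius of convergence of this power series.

Ratio test: |a_{n+1}/a_n| = (n+1)²/[(2n+1)·(2n+2)] · 4 → 1 as n → ∞.
Hence R = 1.

R = 1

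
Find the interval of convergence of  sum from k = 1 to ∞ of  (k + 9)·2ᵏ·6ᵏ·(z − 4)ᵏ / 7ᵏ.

(41/12, 55/12)

By the ratio test, |a_{k+1}/a_k| = [((k+1) + 9)/(k + 9)] · 2·6/7 → 12/7.
Thus R = 1/(12/7) = 7/12.
When z = 55/12, the terms do not tend to 0, so the series diverges.
At z = 41/12: the k-th term does not approach 0; divergence by the term test.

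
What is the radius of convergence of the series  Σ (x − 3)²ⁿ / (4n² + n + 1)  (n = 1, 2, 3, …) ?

R = 1

Apply the ratio test: |a_{n+1}| / |a_n| = (4n² + n + 1)/(4(n+1)² + (n+1) + 1), which tends to 1 as n → ∞.
Since the exponent of (x − 3) increases by 2 each term, convergence requires |x − 3|² < 1, hence R = 1.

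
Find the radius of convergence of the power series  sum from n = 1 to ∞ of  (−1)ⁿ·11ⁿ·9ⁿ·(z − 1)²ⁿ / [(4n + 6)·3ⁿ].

Ratio test: |a_{n+1}/a_n| = [(4n + 6)/(4(n+1) + 6)] · 11·9/3 → 33 as n → ∞.
Since the exponent of (z − 1) increases by 2 each term, convergence requires |z − 1|² < 1/33, hence R = √33/33.

R = √33/33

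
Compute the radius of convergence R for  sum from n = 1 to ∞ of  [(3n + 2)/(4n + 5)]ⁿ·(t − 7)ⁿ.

R = 4/3

By the Cauchy root test, |a_n|^(1/n) = (3n + 2)/(4n + 5) → 3/4.
Hence the series converges for |t − 7| < 1/(3/4) = 4/3, so the radius of convergence is 4/3.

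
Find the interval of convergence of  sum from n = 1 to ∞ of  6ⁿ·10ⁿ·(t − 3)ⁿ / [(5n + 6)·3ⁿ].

Apply the ratio test: |a_{n+1}| / |a_n| = [(5n + 6)/(5(n+1) + 6)] · 6·10/3, which tends to 20 as n → ∞.
Thus R = 1/(20) = 1/20.
Check t = 61/20: comparison with the harmonic series Σ 1/n shows the series diverges.
Check t = 59/20: an alternating series whose terms decrease to 0 in absolute value, so it converges by the Leibniz criterion.

[59/20, 61/20)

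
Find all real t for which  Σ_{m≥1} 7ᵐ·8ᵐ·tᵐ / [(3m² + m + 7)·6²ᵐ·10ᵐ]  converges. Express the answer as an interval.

The ratio of consecutive coefficients is [(3m² + m + 7)/(3(m+1)² + (m+1) + 7)] · 7·8/(36·10) → 7/45.
Thus R = 1/(7/45) = 45/7.
Check t = 45/7: the series is dominated by a constant times Σ 1/m², which converges (p = 2 > 1).
Check t = -45/7: the series is dominated by a constant times Σ 1/m², which converges (p = 2 > 1).

[-45/7, 45/7]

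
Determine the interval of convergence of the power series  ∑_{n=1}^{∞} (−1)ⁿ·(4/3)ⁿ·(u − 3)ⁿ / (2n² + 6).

The ratio of consecutive coefficients is [(2n² + 6)/(2(n+1)² + 6)] · 4/3 → 4/3.
Thus R = 1/(4/3) = 3/4.
Endpoint u = 15/4: absolute convergence follows by limit comparison with Σ 1/n².
When u = 9/4, the series is dominated by a constant times Σ 1/n², which converges (p = 2 > 1).

[9/4, 15/4]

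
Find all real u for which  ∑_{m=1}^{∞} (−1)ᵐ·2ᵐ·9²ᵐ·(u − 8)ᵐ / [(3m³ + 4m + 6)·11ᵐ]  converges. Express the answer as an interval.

[1285/162, 1307/162]

Apply the ratio test: |a_{m+1}| / |a_m| = [(3m³ + 4m + 6)/(3(m+1)³ + 4(m+1) + 6)] · 2·81/11, which tends to 162/11 as m → ∞.
Thus R = 1/(162/11) = 11/162.
When u = 1307/162, the series is dominated by a constant times Σ 1/m³, which converges (p = 3 > 1).
At u = 1285/162: the series is dominated by a constant times Σ 1/m³, which converges (p = 3 > 1).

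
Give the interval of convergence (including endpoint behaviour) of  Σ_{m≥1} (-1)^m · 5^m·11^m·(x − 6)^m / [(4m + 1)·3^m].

Ratio test: |a_{m+1}/a_m| = [(4m + 1)/(4(m+1) + 1)] · 5·11/3 → 55/3 as m → ∞.
Thus R = 1/(55/3) = 3/55.
At x = 333/55: an alternating series whose terms decrease to 0 in absolute value, so it converges by the Leibniz criterion.
Check x = 327/55: the terms behave like c/m; limit comparison with the harmonic series gives divergence.

(327/55, 333/55]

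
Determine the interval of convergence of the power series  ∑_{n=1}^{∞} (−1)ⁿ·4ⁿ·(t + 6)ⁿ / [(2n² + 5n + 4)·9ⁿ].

[-33/4, -15/4]

Ratio test: |a_{n+1}/a_n| = [(2n² + 5n + 4)/(2(n+1)² + 5(n+1) + 4)] · 4/9 → 4/9 as n → ∞.
Hence the series converges for |t + 6| < 1/(4/9) = 9/4, so the radius of convergence is 9/4.
Check t = -15/4: the terms are on the order of 1/n², so the series converges absolutely by comparison with the p-series (p = 2 > 1).
Check t = -33/4: absolute convergence follows by limit comparison with Σ 1/n².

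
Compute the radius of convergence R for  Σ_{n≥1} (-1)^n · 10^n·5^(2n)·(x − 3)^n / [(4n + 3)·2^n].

The ratio of consecutive coefficients is [(4n + 3)/(4(n+1) + 3)] · 10·25/2 → 125.
Thus R = 1/(125) = 1/125.

R = 1/125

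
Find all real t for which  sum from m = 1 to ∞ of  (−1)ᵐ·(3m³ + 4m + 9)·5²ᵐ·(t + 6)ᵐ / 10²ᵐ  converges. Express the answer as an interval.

(-10, -2)

The ratio of consecutive coefficients is [(3(m+1)³ + 4(m+1) + 9)/(3m³ + 4m + 9)] · 25/100 → 1/4.
Hence the series converges for |t + 6| < 1/(1/4) = 4, so the radius of convergence is 4.
Check t = -2: the terms do not tend to 0, so the series diverges.
When t = -10, the terms have absolute value of order m³, which does not tend to 0, so the series diverges by the divergence test.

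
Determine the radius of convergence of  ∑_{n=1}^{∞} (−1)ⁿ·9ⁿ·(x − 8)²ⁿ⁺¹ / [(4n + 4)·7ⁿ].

Ratio test: |a_{n+1}/a_n| = [(4n + 4)/(4(n+1) + 4)] · 9/7 → 9/7 as n → ∞.
Successive powers of (x − 8) differ by 2, so the series converges when |x − 8|² · 9/7 < 1, i.e. |x − 8| < √(7/9). So R = √7/3.

R = √7/3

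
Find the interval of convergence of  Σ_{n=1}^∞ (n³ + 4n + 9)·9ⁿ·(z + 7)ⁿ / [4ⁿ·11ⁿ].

By the ratio test, |a_{n+1}/a_n| = [((n+1)³ + 4(n+1) + 9)/(n³ + 4n + 9)] · 9/(4·11) → 9/44.
Thus R = 1/(9/44) = 44/9.
Check z = -19/9: the terms have absolute value of order n³, which does not tend to 0, so the series diverges by the divergence test.
Endpoint z = -107/9: the terms do not tend to 0, so the series diverges.

(-107/9, -19/9)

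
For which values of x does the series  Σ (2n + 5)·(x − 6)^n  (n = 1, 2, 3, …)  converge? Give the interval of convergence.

(5, 7)

By the ratio test, |a_{n+1}/a_n| = (2(n+1) + 5)/(2n + 5) → 1.
Convergence for |x − 6| < 1, so R = 1.
Endpoint x = 7: the n-th term does not approach 0; divergence by the term test.
At x = 5: the terms have absolute value of order n, which does not tend to 0, so the series diverges by the divergence test.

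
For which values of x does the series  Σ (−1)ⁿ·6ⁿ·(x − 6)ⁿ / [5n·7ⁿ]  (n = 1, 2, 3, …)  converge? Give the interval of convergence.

Ratio test: |a_{n+1}/a_n| = [5n/5(n+1)] · 6/7 → 6/7 as n → ∞.
Thus R = 1/(6/7) = 7/6.
At x = 43/6: convergence follows from the alternating series test (terms decrease monotonically to 0).
When x = 29/6, the terms are asymptotic to a nonzero constant times 1/n, so the series diverges by limit comparison with Σ 1/n.

(29/6, 43/6]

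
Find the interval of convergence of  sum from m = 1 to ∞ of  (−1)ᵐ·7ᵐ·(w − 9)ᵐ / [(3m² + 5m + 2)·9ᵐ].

The ratio of consecutive coefficients is [(3m² + 5m + 2)/(3(m+1)² + 5(m+1) + 2)] · 7/9 → 7/9.
Convergence for |w − 9| · 7/9 < 1, i.e. |w − 9| < 9/7. So R = 9/7.
Endpoint w = 72/7: absolute convergence follows by limit comparison with Σ 1/m².
At w = 54/7: absolute convergence follows by limit comparison with Σ 1/m².

[54/7, 72/7]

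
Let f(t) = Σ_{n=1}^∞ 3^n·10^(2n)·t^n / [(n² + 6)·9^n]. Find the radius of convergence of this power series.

R = 3/100

By the ratio test, |a_{n+1}/a_n| = [(n² + 6)/((n+1)² + 6)] · 3·100/9 → 100/3.
Hence the series converges for |t| < 1/(100/3) = 3/100, so the radius of convergence is 3/100.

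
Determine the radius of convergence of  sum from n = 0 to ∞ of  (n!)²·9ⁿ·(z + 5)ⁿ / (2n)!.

Ratio test: |a_{n+1}/a_n| = (n+1)²/[(2n+1)·(2n+2)] · 9 → 9/4 as n → ∞.
The series converges when 9/4 · |z + 5| < 1, giving R = 4/9.

R = 4/9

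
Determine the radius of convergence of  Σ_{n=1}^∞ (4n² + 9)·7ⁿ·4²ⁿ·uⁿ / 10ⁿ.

R = 5/56

Ratio test: |a_{n+1}/a_n| = [(4(n+1)² + 9)/(4n² + 9)] · 7·16/10 → 56/5 as n → ∞.
Thus R = 1/(56/5) = 5/56.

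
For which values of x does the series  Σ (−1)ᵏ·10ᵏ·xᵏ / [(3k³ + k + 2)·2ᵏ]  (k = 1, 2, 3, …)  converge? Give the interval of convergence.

[-1/5, 1/5]

By the ratio test, |a_{k+1}/a_k| = [(3k³ + k + 2)/(3(k+1)³ + (k+1) + 2)] · 10/2 → 5.
The series converges when 5 · |x| < 1, giving R = 1/5.
Check x = 1/5: absolute convergence follows by limit comparison with Σ 1/k³.
Endpoint x = -1/5: the series is dominated by a constant times Σ 1/k³, which converges (p = 3 > 1).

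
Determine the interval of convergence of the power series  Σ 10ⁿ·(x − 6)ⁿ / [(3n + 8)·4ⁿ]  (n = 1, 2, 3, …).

[28/5, 32/5)

Ratio test: |a_{n+1}/a_n| = [(3n + 8)/(3(n+1) + 8)] · 10/4 → 5/2 as n → ∞.
Convergence for |x − 6| · 5/2 < 1, i.e. |x − 6| < 2/5. So R = 2/5.
Check x = 32/5: the terms behave like c/n; limit comparison with the harmonic series gives divergence.
Check x = 28/5: convergence follows from the alternating series test (terms decrease monotonically to 0).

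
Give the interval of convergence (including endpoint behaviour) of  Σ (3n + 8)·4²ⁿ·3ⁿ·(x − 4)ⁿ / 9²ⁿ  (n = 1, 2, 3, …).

(37/16, 91/16)

Ratio test: |a_{n+1}/a_n| = [(3(n+1) + 8)/(3n + 8)] · 16·3/81 → 16/27 as n → ∞.
The series converges when 16/27 · |x − 4| < 1, giving R = 27/16.
Check x = 91/16: the n-th term does not approach 0; divergence by the term test.
Check x = 37/16: the terms do not tend to 0, so the series diverges.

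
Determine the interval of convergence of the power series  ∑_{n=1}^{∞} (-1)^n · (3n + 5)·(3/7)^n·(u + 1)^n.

(-10/3, 4/3)

Apply the ratio test: |a_{n+1}| / |a_n| = [(3(n+1) + 5)/(3n + 5)] · 3/7, which tends to 3/7 as n → ∞.
Thus R = 1/(3/7) = 7/3.
At u = 4/3: the terms have absolute value of order n, which does not tend to 0, so the series diverges by the divergence test.
When u = -10/3, the n-th term does not approach 0; divergence by the term test.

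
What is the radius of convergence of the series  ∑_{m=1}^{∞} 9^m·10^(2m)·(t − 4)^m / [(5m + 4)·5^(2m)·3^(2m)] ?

R = 1/4

Apply the ratio test: |a_{m+1}| / |a_m| = [(5m + 4)/(5(m+1) + 4)] · 9·100/(25·9), which tends to 4 as m → ∞.
Thus R = 1/(4) = 1/4.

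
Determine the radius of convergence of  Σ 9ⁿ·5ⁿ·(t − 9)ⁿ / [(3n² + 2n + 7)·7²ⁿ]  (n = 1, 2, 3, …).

R = 49/45

The ratio of consecutive coefficients is [(3n² + 2n + 7)/(3(n+1)² + 2(n+1) + 7)] · 9·5/49 → 45/49.
Hence the series converges for |t − 9| < 1/(45/49) = 49/45, so the radius of convergence is 49/45.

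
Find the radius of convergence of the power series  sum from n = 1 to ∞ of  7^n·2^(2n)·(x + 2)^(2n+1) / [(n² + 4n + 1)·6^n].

R = √42/14

Ratio test: |a_{n+1}/a_n| = [(n² + 4n + 1)/((n+1)² + 4(n+1) + 1)] · 7·4/6 → 14/3 as n → ∞.
Since the exponent of (x + 2) increases by 2 each term, convergence requires |x + 2|² < 3/14, hence R = √42/14.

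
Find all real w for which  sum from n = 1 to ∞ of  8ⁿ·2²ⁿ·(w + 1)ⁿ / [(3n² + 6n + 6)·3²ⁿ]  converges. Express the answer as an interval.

[-41/32, -23/32]

Apply the ratio test: |a_{n+1}| / |a_n| = [(3n² + 6n + 6)/(3(n+1)² + 6(n+1) + 6)] · 8·4/9, which tends to 32/9 as n → ∞.
Thus R = 1/(32/9) = 9/32.
At w = -23/32: absolute convergence follows by limit comparison with Σ 1/n².
Endpoint w = -41/32: the terms are on the order of 1/n², so the series converges absolutely by comparison with the p-series (p = 2 > 1).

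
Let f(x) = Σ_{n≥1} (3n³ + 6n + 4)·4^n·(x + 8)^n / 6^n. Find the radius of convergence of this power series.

The ratio of consecutive coefficients is [(3(n+1)³ + 6(n+1) + 4)/(3n³ + 6n + 4)] · 4/6 → 2/3.
The series converges when 2/3 · |x + 8| < 1, giving R = 3/2.

R = 3/2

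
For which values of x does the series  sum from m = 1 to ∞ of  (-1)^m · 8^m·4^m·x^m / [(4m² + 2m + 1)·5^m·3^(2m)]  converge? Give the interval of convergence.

[-45/32, 45/32]

Ratio test: |a_{m+1}/a_m| = [(4m² + 2m + 1)/(4(m+1)² + 2(m+1) + 1)] · 8·4/(5·9) → 32/45 as m → ∞.
Hence the series converges for |x| < 1/(32/45) = 45/32, so the radius of convergence is 45/32.
Check x = 45/32: the series is dominated by a constant times Σ 1/m², which converges (p = 2 > 1).
Check x = -45/32: the series is dominated by a constant times Σ 1/m², which converges (p = 2 > 1).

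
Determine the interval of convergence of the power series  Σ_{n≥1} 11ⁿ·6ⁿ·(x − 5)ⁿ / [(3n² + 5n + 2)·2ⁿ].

By the ratio test, |a_{n+1}/a_n| = [(3n² + 5n + 2)/(3(n+1)² + 5(n+1) + 2)] · 11·6/2 → 33.
The series converges when 33 · |x − 5| < 1, giving R = 1/33.
Endpoint x = 166/33: absolute convergence follows by limit comparison with Σ 1/n².
When x = 164/33, the terms are on the order of 1/n², so the series converges absolutely by comparison with the p-series (p = 2 > 1).

[164/33, 166/33]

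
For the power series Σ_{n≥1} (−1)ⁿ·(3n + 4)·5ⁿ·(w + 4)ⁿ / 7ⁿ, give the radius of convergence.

By the ratio test, |a_{n+1}/a_n| = [(3(n+1) + 4)/(3n + 4)] · 5/7 → 5/7.
Thus R = 1/(5/7) = 7/5.

R = 7/5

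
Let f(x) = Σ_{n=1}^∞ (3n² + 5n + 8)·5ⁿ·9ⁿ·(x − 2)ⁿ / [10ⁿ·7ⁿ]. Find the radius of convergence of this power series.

Ratio test: |a_{n+1}/a_n| = [(3(n+1)² + 5(n+1) + 8)/(3n² + 5n + 8)] · 5·9/(10·7) → 9/14 as n → ∞.
The series converges when 9/14 · |x − 2| < 1, giving R = 14/9.

R = 14/9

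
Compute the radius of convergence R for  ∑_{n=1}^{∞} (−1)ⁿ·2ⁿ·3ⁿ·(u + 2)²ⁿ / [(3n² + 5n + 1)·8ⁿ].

R = 2√3/3

Apply the ratio test: |a_{n+1}| / |a_n| = [(3n² + 5n + 1)/(3(n+1)² + 5(n+1) + 1)] · 2·3/8, which tends to 3/4 as n → ∞.
Since the exponent of (u + 2) increases by 2 each term, convergence requires |u + 2|² < 4/3, hence R = 2√3/3.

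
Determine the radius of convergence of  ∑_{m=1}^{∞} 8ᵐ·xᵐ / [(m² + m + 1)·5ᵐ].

R = 5/8

The ratio of consecutive coefficients is [(m² + m + 1)/((m+1)² + (m+1) + 1)] · 8/5 → 8/5.
Convergence for |x| · 8/5 < 1, i.e. |x| < 5/8. So R = 5/8.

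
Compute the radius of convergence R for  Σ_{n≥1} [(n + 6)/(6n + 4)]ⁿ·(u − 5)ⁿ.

By the Cauchy root test, |a_n|^(1/n) = (n + 6)/(6n + 4) → 1/6.
Thus R = 1/(1/6) = 6.

R = 6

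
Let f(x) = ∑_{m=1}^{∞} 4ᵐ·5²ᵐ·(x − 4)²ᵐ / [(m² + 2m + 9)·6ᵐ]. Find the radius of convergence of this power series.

R = √6/10

By the ratio test, |a_{m+1}/a_m| = [(m² + 2m + 9)/((m+1)² + 2(m+1) + 9)] · 4·25/6 → 50/3.
Writing y = (x − 4)², the series in y has radius 3/50, so |x − 4| < √(3/50) and R = √6/10.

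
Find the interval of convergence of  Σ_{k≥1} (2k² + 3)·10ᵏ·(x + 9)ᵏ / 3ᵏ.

(-93/10, -87/10)

Ratio test: |a_{k+1}/a_k| = [(2(k+1)² + 3)/(2k² + 3)] · 10/3 → 10/3 as k → ∞.
Convergence for |x + 9| · 10/3 < 1, i.e. |x + 9| < 3/10. So R = 3/10.
Check x = -87/10: the k-th term does not approach 0; divergence by the term test.
Endpoint x = -93/10: the terms have absolute value of order k², which does not tend to 0, so the series diverges by the divergence test.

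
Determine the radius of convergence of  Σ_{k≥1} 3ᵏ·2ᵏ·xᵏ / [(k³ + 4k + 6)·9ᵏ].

R = 3/2

Apply the ratio test: |a_{k+1}| / |a_k| = [(k³ + 4k + 6)/((k+1)³ + 4(k+1) + 6)] · 3·2/9, which tends to 2/3 as k → ∞.
Convergence for |x| · 2/3 < 1, i.e. |x| < 3/2. So R = 3/2.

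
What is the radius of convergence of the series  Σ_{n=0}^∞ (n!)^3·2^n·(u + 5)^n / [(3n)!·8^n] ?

Ratio test: |a_{n+1}/a_n| = (n+1)³/[(3n+1)·(3n+2)·(3n+3)] · 2/8 → 1/108 as n → ∞.
Hence the series converges for |u + 5| < 1/(1/108) = 108, so the radius of convergence is 108.

R = 108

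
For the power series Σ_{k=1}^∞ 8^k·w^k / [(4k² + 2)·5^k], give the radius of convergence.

R = 5/8

Apply the ratio test: |a_{k+1}| / |a_k| = [(4k² + 2)/(4(k+1)² + 2)] · 8/5, which tends to 8/5 as k → ∞.
Hence the series converges for |w| < 1/(8/5) = 5/8, so the radius of convergence is 5/8.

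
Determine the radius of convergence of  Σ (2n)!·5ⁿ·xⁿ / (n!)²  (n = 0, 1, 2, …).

R = 1/20

By the ratio test, |a_{n+1}/a_n| = (2n+1)·(2n+2)/(n+1)² · 5 → 20.
Convergence for |x| · 20 < 1, i.e. |x| < 1/20. So R = 1/20.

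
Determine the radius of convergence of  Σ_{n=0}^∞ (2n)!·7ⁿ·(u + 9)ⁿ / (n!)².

Apply the ratio test: |a_{n+1}| / |a_n| = (2n+1)·(2n+2)/(n+1)² · 7, which tends to 28 as n → ∞.
The series converges when 28 · |u + 9| < 1, giving R = 1/28.

R = 1/28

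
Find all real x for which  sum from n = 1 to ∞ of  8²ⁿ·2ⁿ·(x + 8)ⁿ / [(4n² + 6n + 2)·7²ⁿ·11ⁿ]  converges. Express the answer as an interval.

The ratio of consecutive coefficients is [(4n² + 6n + 2)/(4(n+1)² + 6(n+1) + 2)] · 64·2/(49·11) → 128/539.
The series converges when 128/539 · |x + 8| < 1, giving R = 539/128.
When x = -485/128, the series is dominated by a constant times Σ 1/n², which converges (p = 2 > 1).
Endpoint x = -1563/128: the terms are on the order of 1/n², so the series converges absolutely by comparison with the p-series (p = 2 > 1).

[-1563/128, -485/128]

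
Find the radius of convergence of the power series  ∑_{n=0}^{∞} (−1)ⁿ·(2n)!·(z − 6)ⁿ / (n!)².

The ratio of consecutive coefficients is (2n+1)·(2n+2)/(n+1)² → 4.
Thus R = 1/(4) = 1/4.

R = 1/4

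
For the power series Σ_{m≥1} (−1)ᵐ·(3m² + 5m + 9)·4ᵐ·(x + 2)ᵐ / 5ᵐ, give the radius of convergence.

R = 5/4

By the ratio test, |a_{m+1}/a_m| = [(3(m+1)² + 5(m+1) + 9)/(3m² + 5m + 9)] · 4/5 → 4/5.
Hence the series converges for |x + 2| < 1/(4/5) = 5/4, so the radius of convergence is 5/4.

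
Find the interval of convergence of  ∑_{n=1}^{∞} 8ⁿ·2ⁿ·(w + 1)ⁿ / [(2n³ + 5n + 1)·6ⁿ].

[-11/8, -5/8]

Ratio test: |a_{n+1}/a_n| = [(2n³ + 5n + 1)/(2(n+1)³ + 5(n+1) + 1)] · 8·2/6 → 8/3 as n → ∞.
Convergence for |w + 1| · 8/3 < 1, i.e. |w + 1| < 3/8. So R = 3/8.
Check w = -5/8: absolute convergence follows by limit comparison with Σ 1/n³.
At w = -11/8: absolute convergence follows by limit comparison with Σ 1/n³.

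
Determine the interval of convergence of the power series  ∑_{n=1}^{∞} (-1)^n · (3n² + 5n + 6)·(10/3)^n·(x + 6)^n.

Ratio test: |a_{n+1}/a_n| = [(3(n+1)² + 5(n+1) + 6)/(3n² + 5n + 6)] · 10/3 → 10/3 as n → ∞.
The series converges when 10/3 · |x + 6| < 1, giving R = 3/10.
Endpoint x = -57/10: the terms do not tend to 0, so the series diverges.
Endpoint x = -63/10: the n-th term does not approach 0; divergence by the term test.

(-63/10, -57/10)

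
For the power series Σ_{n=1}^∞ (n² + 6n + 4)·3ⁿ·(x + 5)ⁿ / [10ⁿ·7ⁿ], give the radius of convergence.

R = 70/3

Ratio test: |a_{n+1}/a_n| = [((n+1)² + 6(n+1) + 4)/(n² + 6n + 4)] · 3/(10·7) → 3/70 as n → ∞.
Thus R = 1/(3/70) = 70/3.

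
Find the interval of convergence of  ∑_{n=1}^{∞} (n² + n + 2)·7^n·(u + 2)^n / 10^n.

By the ratio test, |a_{n+1}/a_n| = [((n+1)² + (n+1) + 2)/(n² + n + 2)] · 7/10 → 7/10.
Convergence for |u + 2| · 7/10 < 1, i.e. |u + 2| < 10/7. So R = 10/7.
Endpoint u = -4/7: the n-th term does not approach 0; divergence by the term test.
At u = -24/7: the terms have absolute value of order n², which does not tend to 0, so the series diverges by the divergence test.

(-24/7, -4/7)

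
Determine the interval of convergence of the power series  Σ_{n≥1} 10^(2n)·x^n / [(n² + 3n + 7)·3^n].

[-3/100, 3/100]

Ratio test: |a_{n+1}/a_n| = [(n² + 3n + 7)/((n+1)² + 3(n+1) + 7)] · 100/3 → 100/3 as n → ∞.
Hence the series converges for |x| < 1/(100/3) = 3/100, so the radius of convergence is 3/100.
At x = 3/100: the terms are on the order of 1/n², so the series converges absolutely by comparison with the p-series (p = 2 > 1).
Check x = -3/100: the series is dominated by a constant times Σ 1/n², which converges (p = 2 > 1).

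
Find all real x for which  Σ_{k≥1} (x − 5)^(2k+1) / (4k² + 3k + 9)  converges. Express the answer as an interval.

[4, 6]

The ratio of consecutive coefficients is (4k² + 3k + 9)/(4(k+1)² + 3(k+1) + 9) → 1.
Successive powers of (x − 5) differ by 2, so the series converges when |x − 5|² · 1 < 1, i.e. |x − 5| < √(1) = 1. So R = 1.
At x = 6: absolute convergence follows by limit comparison with Σ 1/k².
When x = 4, the series is dominated by a constant times Σ 1/k², which converges (p = 2 > 1).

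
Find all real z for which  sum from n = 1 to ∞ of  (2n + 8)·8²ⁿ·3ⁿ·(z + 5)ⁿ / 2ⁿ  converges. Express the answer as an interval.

The ratio of consecutive coefficients is [(2(n+1) + 8)/(2n + 8)] · 64·3/2 → 96.
Thus R = 1/(96) = 1/96.
Endpoint z = -479/96: the terms do not tend to 0, so the series diverges.
When z = -481/96, the terms do not tend to 0, so the series diverges.

(-481/96, -479/96)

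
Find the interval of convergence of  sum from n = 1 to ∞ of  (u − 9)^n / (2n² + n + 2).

[8, 10]

Ratio test: |a_{n+1}/a_n| = (2n² + n + 2)/(2(n+1)² + (n+1) + 2) → 1 as n → ∞.
Hence R = 1.
Endpoint u = 10: the terms are on the order of 1/n², so the series converges absolutely by comparison with the p-series (p = 2 > 1).
Endpoint u = 8: absolute convergence follows by limit comparison with Σ 1/n².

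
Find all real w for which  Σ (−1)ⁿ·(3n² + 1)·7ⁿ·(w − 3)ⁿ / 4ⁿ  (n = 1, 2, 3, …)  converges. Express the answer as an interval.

The ratio of consecutive coefficients is [(3(n+1)² + 1)/(3n² + 1)] · 7/4 → 7/4.
Hence the series converges for |w − 3| < 1/(7/4) = 4/7, so the radius of convergence is 4/7.
When w = 25/7, the terms do not tend to 0, so the series diverges.
At w = 17/7: the terms have absolute value of order n², which does not tend to 0, so the series diverges by the divergence test.

(17/7, 25/7)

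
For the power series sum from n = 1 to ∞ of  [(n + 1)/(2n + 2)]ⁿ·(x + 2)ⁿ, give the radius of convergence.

R = 2

Root test: |a_n|^(1/n) = (n + 1)/(2n + 2) → 1/2.
Convergence for |x + 2| · 1/2 < 1, i.e. |x + 2| < 2. So R = 2.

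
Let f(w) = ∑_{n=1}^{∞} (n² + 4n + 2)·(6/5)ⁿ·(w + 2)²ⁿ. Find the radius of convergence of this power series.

The ratio of consecutive coefficients is [((n+1)² + 4(n+1) + 2)/(n² + 4n + 2)] · 6/5 → 6/5.
Writing y = (w + 2)², the series in y has radius 5/6, so |w + 2| < √(5/6) and R = √30/6.

R = √30/6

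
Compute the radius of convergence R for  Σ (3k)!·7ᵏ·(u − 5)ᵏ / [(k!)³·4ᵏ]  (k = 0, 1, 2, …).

The ratio of consecutive coefficients is (3k+1)·(3k+2)·(3k+3)/(k+1)³ · 7/4 → 189/4.
The series converges when 189/4 · |u − 5| < 1, giving R = 4/189.

R = 4/189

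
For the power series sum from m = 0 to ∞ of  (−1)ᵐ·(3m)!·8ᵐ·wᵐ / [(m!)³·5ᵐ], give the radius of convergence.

R = 5/216

Ratio test: |a_{m+1}/a_m| = (3m+1)·(3m+2)·(3m+3)/(m+1)³ · 8/5 → 216/5 as m → ∞.
Thus R = 1/(216/5) = 5/216.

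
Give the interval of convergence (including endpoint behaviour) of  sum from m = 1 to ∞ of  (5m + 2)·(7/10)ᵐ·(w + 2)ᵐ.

Apply the ratio test: |a_{m+1}| / |a_m| = [(5(m+1) + 2)/(5m + 2)] · 7/10, which tends to 7/10 as m → ∞.
Hence the series converges for |w + 2| < 1/(7/10) = 10/7, so the radius of convergence is 10/7.
When w = -4/7, the terms do not tend to 0, so the series diverges.
Check w = -24/7: the terms have absolute value of order m, which does not tend to 0, so the series diverges by the divergence test.

(-24/7, -4/7)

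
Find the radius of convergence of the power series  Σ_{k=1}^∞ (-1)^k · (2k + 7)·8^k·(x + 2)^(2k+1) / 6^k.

R = √3/2

Apply the ratio test: |a_{k+1}| / |a_k| = [(2(k+1) + 7)/(2k + 7)] · 8/6, which tends to 4/3 as k → ∞.
Since the exponent of (x + 2) increases by 2 each term, convergence requires |x + 2|² < 3/4, hence R = √3/2.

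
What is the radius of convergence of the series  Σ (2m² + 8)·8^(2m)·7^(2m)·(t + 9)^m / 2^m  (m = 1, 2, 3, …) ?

Ratio test: |a_{m+1}/a_m| = [(2(m+1)² + 8)/(2m² + 8)] · 64·49/2 → 1568 as m → ∞.
Thus R = 1/(1568) = 1/1568.

R = 1/1568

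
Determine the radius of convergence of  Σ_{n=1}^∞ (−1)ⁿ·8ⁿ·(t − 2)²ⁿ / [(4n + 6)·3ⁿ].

R = √6/4

Ratio test: |a_{n+1}/a_n| = [(4n + 6)/(4(n+1) + 6)] · 8/3 → 8/3 as n → ∞.
Since the exponent of (t − 2) increases by 2 each term, convergence requires |t − 2|² < 3/8, hence R = √6/4.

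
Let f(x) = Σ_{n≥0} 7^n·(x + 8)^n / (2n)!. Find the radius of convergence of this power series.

The ratio of consecutive coefficients is 7 · 1/[(2n+1)·(2n+2)] → 0.
The limit is 0, so the series converges for all x; R = ∞.

R = ∞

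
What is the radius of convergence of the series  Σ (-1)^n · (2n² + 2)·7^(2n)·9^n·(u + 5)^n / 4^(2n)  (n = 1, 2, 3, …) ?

R = 16/441

Ratio test: |a_{n+1}/a_n| = [(2(n+1)² + 2)/(2n² + 2)] · 49·9/16 → 441/16 as n → ∞.
Convergence for |u + 5| · 441/16 < 1, i.e. |u + 5| < 16/441. So R = 16/441.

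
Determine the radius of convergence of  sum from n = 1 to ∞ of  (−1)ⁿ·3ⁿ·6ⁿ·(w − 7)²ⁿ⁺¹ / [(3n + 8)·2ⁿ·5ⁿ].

Ratio test: |a_{n+1}/a_n| = [(3n + 8)/(3(n+1) + 8)] · 3·6/(2·5) → 9/5 as n → ∞.
Successive powers of (w − 7) differ by 2, so the series converges when |w − 7|² · 9/5 < 1, i.e. |w − 7| < √(5/9). So R = √5/3.

R = √5/3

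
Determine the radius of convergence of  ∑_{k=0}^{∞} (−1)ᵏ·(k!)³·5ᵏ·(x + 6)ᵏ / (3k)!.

Ratio test: |a_{k+1}/a_k| = (k+1)³/[(3k+1)·(3k+2)·(3k+3)] · 5 → 5/27 as k → ∞.
Convergence for |x + 6| · 5/27 < 1, i.e. |x + 6| < 27/5. So R = 27/5.

R = 27/5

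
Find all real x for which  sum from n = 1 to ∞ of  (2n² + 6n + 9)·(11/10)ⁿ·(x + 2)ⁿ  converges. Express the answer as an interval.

The ratio of consecutive coefficients is [(2(n+1)² + 6(n+1) + 9)/(2n² + 6n + 9)] · 11/10 → 11/10.
Thus R = 1/(11/10) = 10/11.
Endpoint x = -12/11: the terms do not tend to 0, so the series diverges.
Endpoint x = -32/11: the n-th term does not approach 0; divergence by the term test.

(-32/11, -12/11)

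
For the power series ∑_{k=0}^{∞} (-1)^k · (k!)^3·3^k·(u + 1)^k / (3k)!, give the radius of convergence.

By the ratio test, |a_{k+1}/a_k| = (k+1)³/[(3k+1)·(3k+2)·(3k+3)] · 3 → 1/9.
Thus R = 1/(1/9) = 9.

R = 9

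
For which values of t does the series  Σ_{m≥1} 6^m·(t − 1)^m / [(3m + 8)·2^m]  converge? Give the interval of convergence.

By the ratio test, |a_{m+1}/a_m| = [(3m + 8)/(3(m+1) + 8)] · 6/2 → 3.
Hence the series converges for |t − 1| < 1/(3) = 1/3, so the radius of convergence is 1/3.
At t = 4/3: comparison with the harmonic series Σ 1/m shows the series diverges.
Endpoint t = 2/3: convergence follows from the alternating series test (terms decrease monotonically to 0).

[2/3, 4/3)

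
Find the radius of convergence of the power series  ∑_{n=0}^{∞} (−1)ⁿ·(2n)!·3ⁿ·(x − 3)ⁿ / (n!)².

Ratio test: |a_{n+1}/a_n| = (2n+1)·(2n+2)/(n+1)² · 3 → 12 as n → ∞.
The series converges when 12 · |x − 3| < 1, giving R = 1/12.

R = 1/12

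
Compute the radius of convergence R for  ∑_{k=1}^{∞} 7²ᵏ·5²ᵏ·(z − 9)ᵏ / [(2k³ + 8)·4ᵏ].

R = 4/1225

Ratio test: |a_{k+1}/a_k| = [(2k³ + 8)/(2(k+1)³ + 8)] · 49·25/4 → 1225/4 as k → ∞.
The series converges when 1225/4 · |z − 9| < 1, giving R = 4/1225.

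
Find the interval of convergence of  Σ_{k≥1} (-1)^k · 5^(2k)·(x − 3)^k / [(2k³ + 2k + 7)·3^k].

[72/25, 78/25]

By the ratio test, |a_{k+1}/a_k| = [(2k³ + 2k + 7)/(2(k+1)³ + 2(k+1) + 7)] · 25/3 → 25/3.
Convergence for |x − 3| · 25/3 < 1, i.e. |x − 3| < 3/25. So R = 3/25.
At x = 78/25: the terms are on the order of 1/k³, so the series converges absolutely by comparison with the p-series (p = 3 > 1).
Endpoint x = 72/25: the terms are on the order of 1/k³, so the series converges absolutely by comparison with the p-series (p = 3 > 1).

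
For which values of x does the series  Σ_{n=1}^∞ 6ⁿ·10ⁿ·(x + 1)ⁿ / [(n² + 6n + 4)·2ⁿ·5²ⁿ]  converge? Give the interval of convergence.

[-11/6, -1/6]

The ratio of consecutive coefficients is [(n² + 6n + 4)/((n+1)² + 6(n+1) + 4)] · 6·10/(2·25) → 6/5.
Convergence for |x + 1| · 6/5 < 1, i.e. |x + 1| < 5/6. So R = 5/6.
At x = -1/6: the terms are on the order of 1/n², so the series converges absolutely by comparison with the p-series (p = 2 > 1).
When x = -11/6, the terms are on the order of 1/n², so the series converges absolutely by comparison with the p-series (p = 2 > 1).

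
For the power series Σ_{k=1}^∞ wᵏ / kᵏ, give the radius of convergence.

R = ∞

Root test: |a_k|^(1/k) = 1/k → 0.
The limit is 0 for every w, so R = ∞.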